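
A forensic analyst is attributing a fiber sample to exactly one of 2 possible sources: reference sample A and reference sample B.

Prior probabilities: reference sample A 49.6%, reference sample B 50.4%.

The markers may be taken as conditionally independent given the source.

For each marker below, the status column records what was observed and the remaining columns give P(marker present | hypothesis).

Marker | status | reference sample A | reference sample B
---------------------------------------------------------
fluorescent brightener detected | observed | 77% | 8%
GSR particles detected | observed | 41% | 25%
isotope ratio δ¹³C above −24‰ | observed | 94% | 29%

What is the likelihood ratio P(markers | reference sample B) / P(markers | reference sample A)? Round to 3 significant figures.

0.0195

Take the product of per-marker likelihoods under each hypothesis, then divide.
  reference sample B: 0.08 × 0.25 × 0.29 = 0.0058
  reference sample A: 0.77 × 0.41 × 0.94 = 0.29676
Bayes factor = 0.0058 / 0.29676 ≈ 0.0195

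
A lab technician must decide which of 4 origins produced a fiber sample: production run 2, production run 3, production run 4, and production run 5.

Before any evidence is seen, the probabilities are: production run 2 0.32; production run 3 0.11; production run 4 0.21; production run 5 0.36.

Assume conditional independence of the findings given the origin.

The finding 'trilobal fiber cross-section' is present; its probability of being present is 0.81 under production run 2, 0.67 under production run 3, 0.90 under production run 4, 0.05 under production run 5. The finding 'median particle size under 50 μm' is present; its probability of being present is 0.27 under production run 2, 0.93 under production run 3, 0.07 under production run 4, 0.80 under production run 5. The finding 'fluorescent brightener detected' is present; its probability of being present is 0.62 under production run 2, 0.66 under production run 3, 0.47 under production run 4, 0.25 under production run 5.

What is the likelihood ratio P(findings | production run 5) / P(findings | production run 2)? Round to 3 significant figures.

0.0737

The Bayes factor is the ratio of the joint likelihoods of the evidence pattern under the two hypotheses.
  production run 5: 0.05 × 0.80 × 0.25 = 0.01
  production run 2: 0.81 × 0.27 × 0.62 = 0.13559
Bayes factor = 0.01 / 0.13559 ≈ 0.0737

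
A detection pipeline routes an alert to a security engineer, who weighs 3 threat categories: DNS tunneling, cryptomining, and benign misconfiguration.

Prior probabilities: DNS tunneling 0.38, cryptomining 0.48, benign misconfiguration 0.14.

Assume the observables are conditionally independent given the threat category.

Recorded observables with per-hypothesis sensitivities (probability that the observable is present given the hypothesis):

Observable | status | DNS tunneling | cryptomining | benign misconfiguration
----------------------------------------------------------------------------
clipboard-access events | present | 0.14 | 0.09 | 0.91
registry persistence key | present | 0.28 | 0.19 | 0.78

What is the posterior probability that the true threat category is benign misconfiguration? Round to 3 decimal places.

0.811

By Bayes' rule with conditional independence, the unnormalized weight for each hypothesis is prior × ∏ likelihoods:
  DNS tunneling: 0.38 × 0.14 × 0.28 = 0.014896
  cryptomining: 0.48 × 0.09 × 0.19 = 0.008208
  benign misconfiguration: 0.14 × 0.91 × 0.78 = 0.099372
Normalizing constant Z = 0.014896 + 0.008208 + 0.099372 = 0.12248.
P(benign misconfiguration | evidence) = 0.099372 / 0.12248 ≈ 0.811.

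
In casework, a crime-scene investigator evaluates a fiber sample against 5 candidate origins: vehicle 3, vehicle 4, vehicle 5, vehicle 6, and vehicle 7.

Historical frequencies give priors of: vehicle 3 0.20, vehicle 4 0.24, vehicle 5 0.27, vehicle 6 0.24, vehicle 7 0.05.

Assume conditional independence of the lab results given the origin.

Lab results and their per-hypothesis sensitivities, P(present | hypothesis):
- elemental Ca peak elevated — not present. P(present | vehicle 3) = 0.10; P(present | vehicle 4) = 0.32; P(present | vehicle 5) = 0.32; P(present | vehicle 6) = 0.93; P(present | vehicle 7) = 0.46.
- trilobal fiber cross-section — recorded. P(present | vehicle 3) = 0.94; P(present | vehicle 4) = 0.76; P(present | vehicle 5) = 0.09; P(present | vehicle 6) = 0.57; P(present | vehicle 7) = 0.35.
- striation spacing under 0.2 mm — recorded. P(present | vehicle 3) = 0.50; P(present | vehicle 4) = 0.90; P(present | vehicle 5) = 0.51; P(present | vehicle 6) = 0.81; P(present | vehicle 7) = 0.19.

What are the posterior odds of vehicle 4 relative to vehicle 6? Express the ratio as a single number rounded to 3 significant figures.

The normalizing constant cancels in an odds ratio, so compute prior × likelihood for the two hypotheses only (using 1 − P(present | H) for each absent lab result):
  vehicle 4: 0.24 × (1 − 0.32) × 0.76 × 0.90 = 0.11163
  vehicle 6: 0.24 × (1 − 0.93) × 0.57 × 0.81 = 0.0077566
Posterior odds = 0.11163 / 0.0077566 ≈ 14.4.

14.4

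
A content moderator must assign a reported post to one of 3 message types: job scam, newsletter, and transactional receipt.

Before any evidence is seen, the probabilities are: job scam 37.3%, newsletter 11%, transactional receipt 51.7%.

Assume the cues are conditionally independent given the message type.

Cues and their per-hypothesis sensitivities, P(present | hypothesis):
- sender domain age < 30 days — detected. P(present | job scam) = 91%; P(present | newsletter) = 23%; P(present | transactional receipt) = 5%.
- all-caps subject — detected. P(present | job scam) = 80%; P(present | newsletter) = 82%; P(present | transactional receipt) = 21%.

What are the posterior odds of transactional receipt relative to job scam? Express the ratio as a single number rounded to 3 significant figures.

Posterior odds equal prior odds times the likelihood ratio; only the two competing hypotheses matter.
  transactional receipt: 0.517 × 0.05 × 0.21 = 0.0054285
  job scam: 0.373 × 0.91 × 0.80 = 0.27154
Posterior odds = 0.0054285 / 0.27154 ≈ 0.0200.

0.0200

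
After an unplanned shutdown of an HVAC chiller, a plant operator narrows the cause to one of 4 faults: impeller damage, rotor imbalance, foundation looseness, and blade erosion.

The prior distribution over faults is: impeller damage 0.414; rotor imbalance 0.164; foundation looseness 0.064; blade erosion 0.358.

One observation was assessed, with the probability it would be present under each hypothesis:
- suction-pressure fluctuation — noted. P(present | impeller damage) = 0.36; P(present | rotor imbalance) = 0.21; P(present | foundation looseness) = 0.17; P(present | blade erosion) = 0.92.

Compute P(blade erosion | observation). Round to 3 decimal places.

0.629

By Bayes' rule, the unnormalized weight for each hypothesis is prior × likelihood:
  impeller damage: 0.414 × 0.36 = 0.14904
  rotor imbalance: 0.164 × 0.21 = 0.03444
  foundation looseness: 0.064 × 0.17 = 0.01088
  blade erosion: 0.358 × 0.92 = 0.32936
The unnormalized weights sum to 0.52372.
P(blade erosion | evidence) = 0.32936 / 0.52372 ≈ 0.629.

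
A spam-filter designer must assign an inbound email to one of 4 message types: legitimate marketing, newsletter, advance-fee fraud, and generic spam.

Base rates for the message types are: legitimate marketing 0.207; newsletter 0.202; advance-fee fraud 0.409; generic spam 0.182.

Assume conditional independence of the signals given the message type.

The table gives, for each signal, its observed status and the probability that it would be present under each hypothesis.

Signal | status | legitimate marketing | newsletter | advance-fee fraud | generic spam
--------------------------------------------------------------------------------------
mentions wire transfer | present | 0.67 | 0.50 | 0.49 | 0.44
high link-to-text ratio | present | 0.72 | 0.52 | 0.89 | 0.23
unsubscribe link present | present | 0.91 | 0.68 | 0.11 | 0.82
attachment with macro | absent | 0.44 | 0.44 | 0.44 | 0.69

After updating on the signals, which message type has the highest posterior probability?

legitimate marketing

By Bayes' rule with conditional independence, the unnormalized weight for each hypothesis is prior × ∏ likelihoods (using 1 − P(present | H) for each absent signal):
  legitimate marketing: 0.207 × 0.67 × 0.72 × 0.91 × (1 − 0.44) = 0.050887
  newsletter: 0.202 × 0.50 × 0.52 × 0.68 × (1 − 0.44) = 0.02
  advance-fee fraud: 0.409 × 0.49 × 0.89 × 0.11 × (1 − 0.44) = 0.010987
  generic spam: 0.182 × 0.44 × 0.23 × 0.82 × (1 − 0.69) = 0.004682
Normalizing constant Z = 0.050887 + 0.02 + 0.010987 + 0.004682 = 0.086556.
P(legitimate marketing | evidence) ≈ 0.050887 / 0.086556 ≈ 0.588
P(newsletter | evidence) ≈ 0.02 / 0.086556 ≈ 0.231
P(advance-fee fraud | evidence) ≈ 0.010987 / 0.086556 ≈ 0.127
P(generic spam | evidence) ≈ 0.004682 / 0.086556 ≈ 0.054
The largest is 0.588, so legitimate marketing is most probable.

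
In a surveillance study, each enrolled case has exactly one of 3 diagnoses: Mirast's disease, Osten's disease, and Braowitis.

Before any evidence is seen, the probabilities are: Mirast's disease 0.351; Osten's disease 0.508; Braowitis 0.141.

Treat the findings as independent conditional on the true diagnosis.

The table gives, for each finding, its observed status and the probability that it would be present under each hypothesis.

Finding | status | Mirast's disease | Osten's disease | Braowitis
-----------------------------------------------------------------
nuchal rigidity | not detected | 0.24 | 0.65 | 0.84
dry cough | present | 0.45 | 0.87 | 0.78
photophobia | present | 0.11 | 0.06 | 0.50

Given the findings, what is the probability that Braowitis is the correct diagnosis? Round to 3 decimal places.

0.281

Multiply each prior by the joint likelihood of the evidence pattern (using 1 − P(present | H) for each absent finding):
  Mirast's disease: 0.351 × (1 − 0.24) × 0.45 × 0.11 = 0.013205
  Osten's disease: 0.508 × (1 − 0.65) × 0.87 × 0.06 = 0.0092812
  Braowitis: 0.141 × (1 − 0.84) × 0.78 × 0.50 = 0.0087984
Normalizing constant Z = 0.013205 + 0.0092812 + 0.0087984 = 0.031284.
P(Braowitis | evidence) = 0.0087984 / 0.031284 ≈ 0.281.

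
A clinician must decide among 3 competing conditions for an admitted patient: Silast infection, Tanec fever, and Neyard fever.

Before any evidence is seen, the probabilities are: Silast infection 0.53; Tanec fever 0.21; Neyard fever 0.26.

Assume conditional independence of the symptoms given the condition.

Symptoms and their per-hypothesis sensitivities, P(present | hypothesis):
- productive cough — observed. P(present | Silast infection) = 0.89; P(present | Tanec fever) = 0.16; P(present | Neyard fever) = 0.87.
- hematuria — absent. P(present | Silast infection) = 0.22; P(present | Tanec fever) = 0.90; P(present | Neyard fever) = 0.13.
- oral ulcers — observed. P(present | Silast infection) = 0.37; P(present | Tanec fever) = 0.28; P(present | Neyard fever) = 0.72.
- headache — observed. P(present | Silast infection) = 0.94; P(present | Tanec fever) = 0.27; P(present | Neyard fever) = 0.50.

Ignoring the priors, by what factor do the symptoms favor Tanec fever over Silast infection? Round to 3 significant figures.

0.00501

Take the product of per-symptom likelihoods under each hypothesis (using 1 − P(present | H) for each absent symptom), then divide.
  Tanec fever: 0.16 × (1 − 0.90) × 0.28 × 0.27 = 0.0012096
  Silast infection: 0.89 × (1 − 0.22) × 0.37 × 0.94 = 0.24144
Bayes factor = 0.0012096 / 0.24144 ≈ 0.00501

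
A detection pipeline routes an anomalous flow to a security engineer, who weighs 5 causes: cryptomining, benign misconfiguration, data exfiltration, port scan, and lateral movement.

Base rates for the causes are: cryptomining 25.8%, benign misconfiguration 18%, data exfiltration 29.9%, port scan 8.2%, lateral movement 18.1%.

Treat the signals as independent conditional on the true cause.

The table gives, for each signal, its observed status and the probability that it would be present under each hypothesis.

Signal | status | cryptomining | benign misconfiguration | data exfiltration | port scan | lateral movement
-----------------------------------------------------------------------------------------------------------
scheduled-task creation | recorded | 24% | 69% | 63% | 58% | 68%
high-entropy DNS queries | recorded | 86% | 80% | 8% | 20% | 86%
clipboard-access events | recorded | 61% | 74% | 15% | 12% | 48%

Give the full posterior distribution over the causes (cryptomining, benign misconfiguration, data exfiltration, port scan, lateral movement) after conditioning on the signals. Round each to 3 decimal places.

0.203, 0.459, 0.014, 0.007, 0.317

For each hypothesis, the unnormalized posterior weight is prior × product of the signal likelihoods:
  cryptomining: 0.258 × 0.24 × 0.86 × 0.61 = 0.032483
  benign misconfiguration: 0.180 × 0.69 × 0.80 × 0.74 = 0.073526
  data exfiltration: 0.299 × 0.63 × 0.08 × 0.15 = 0.0022604
  port scan: 0.082 × 0.58 × 0.20 × 0.12 = 0.0011414
  lateral movement: 0.181 × 0.68 × 0.86 × 0.48 = 0.050807
Marginal likelihood of the evidence = 0.16022.
P(cryptomining | evidence) = 0.032483 / 0.16022 ≈ 0.203
P(benign misconfiguration | evidence) = 0.073526 / 0.16022 ≈ 0.459
P(data exfiltration | evidence) = 0.0022604 / 0.16022 ≈ 0.014
P(port scan | evidence) = 0.0011414 / 0.16022 ≈ 0.007
P(lateral movement | evidence) = 0.050807 / 0.16022 ≈ 0.317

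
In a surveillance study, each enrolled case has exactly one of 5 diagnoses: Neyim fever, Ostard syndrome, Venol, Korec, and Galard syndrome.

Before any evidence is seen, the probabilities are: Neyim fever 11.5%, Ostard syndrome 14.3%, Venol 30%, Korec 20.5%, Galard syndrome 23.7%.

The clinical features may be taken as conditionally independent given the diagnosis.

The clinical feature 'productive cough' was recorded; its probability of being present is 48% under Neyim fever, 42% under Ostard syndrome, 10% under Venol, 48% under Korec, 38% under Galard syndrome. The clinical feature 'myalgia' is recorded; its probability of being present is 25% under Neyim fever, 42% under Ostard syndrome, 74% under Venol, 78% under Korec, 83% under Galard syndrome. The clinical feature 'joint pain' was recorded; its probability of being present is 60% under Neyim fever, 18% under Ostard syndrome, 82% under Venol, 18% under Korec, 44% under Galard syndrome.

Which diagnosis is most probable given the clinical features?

Galard syndrome

Multiply each prior by the joint likelihood of the clinical feature pattern:
  Neyim fever: 0.115 × 0.48 × 0.25 × 0.60 = 0.00828
  Ostard syndrome: 0.143 × 0.42 × 0.42 × 0.18 = 0.0045405
  Venol: 0.300 × 0.10 × 0.74 × 0.82 = 0.018204
  Korec: 0.205 × 0.48 × 0.78 × 0.18 = 0.013815
  Galard syndrome: 0.237 × 0.38 × 0.83 × 0.44 = 0.03289
The unnormalized weights sum to 0.07773.
P(Neyim fever | evidence) ≈ 0.00828 / 0.07773 ≈ 0.107
P(Ostard syndrome | evidence) ≈ 0.0045405 / 0.07773 ≈ 0.058
P(Venol | evidence) ≈ 0.018204 / 0.07773 ≈ 0.234
P(Korec | evidence) ≈ 0.013815 / 0.07773 ≈ 0.178
P(Galard syndrome | evidence) ≈ 0.03289 / 0.07773 ≈ 0.423
The largest is 0.423, so Galard syndrome is most probable.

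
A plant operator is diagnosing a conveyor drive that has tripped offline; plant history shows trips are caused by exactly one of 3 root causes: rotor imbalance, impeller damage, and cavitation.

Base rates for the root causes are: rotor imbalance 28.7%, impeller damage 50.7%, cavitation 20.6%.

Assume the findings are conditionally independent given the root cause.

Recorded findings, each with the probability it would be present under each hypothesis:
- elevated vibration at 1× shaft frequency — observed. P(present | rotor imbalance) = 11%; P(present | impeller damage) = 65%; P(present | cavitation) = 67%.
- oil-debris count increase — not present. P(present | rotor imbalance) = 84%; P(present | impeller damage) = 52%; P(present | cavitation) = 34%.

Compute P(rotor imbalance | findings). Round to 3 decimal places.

By Bayes' rule with conditional independence, the unnormalized weight for each hypothesis is prior × ∏ likelihoods (using 1 − P(present | H) for each absent finding):
  rotor imbalance: 0.287 × 0.11 × (1 − 0.84) = 0.0050512
  impeller damage: 0.507 × 0.65 × (1 − 0.52) = 0.15818
  cavitation: 0.206 × 0.67 × (1 − 0.34) = 0.091093
Normalizing constant Z = 0.0050512 + 0.15818 + 0.091093 = 0.25433.
P(rotor imbalance | evidence) = 0.0050512 / 0.25433 ≈ 0.020.

0.020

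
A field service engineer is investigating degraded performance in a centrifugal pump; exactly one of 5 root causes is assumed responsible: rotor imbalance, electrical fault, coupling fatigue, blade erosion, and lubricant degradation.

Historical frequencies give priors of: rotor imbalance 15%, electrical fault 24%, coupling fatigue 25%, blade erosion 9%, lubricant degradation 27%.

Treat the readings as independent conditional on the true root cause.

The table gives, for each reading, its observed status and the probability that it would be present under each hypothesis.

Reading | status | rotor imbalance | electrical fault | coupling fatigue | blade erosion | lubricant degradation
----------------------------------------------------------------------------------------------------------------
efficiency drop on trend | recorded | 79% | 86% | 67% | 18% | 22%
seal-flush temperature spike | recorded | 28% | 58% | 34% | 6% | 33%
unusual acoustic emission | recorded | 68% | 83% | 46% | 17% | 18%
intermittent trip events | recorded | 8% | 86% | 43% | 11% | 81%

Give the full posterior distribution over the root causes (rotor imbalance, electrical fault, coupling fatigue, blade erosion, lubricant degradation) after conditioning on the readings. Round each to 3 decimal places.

0.018, 0.843, 0.111, 0.000, 0.028

Multiply each prior by the joint likelihood of the reading pattern:
  rotor imbalance: 0.15 × 0.79 × 0.28 × 0.68 × 0.08 = 0.001805
  electrical fault: 0.24 × 0.86 × 0.58 × 0.83 × 0.86 = 0.08545
  coupling fatigue: 0.25 × 0.67 × 0.34 × 0.46 × 0.43 = 0.011265
  blade erosion: 0.09 × 0.18 × 0.06 × 0.17 × 0.11 = 1.8176e-05
  lubricant degradation: 0.27 × 0.22 × 0.33 × 0.18 × 0.81 = 0.002858
The unnormalized weights sum to 0.1014.
P(rotor imbalance | evidence) = 0.001805 / 0.1014 ≈ 0.018
P(electrical fault | evidence) = 0.08545 / 0.1014 ≈ 0.843
P(coupling fatigue | evidence) = 0.011265 / 0.1014 ≈ 0.111
P(blade erosion | evidence) = 1.8176e-05 / 0.1014 ≈ 0.000
P(lubricant degradation | evidence) = 0.002858 / 0.1014 ≈ 0.028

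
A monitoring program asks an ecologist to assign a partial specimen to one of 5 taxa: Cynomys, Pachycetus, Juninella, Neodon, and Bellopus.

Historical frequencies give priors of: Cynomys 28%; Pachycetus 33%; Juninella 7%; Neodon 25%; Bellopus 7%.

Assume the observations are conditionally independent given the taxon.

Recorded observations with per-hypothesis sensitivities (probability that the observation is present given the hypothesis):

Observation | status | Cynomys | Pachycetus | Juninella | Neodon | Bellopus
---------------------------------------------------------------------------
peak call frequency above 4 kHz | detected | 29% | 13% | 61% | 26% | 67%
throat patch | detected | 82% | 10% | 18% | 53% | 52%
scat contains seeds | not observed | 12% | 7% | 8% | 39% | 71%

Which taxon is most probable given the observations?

Multiply each prior by the joint likelihood of the evidence pattern (using 1 − P(present | H) for each absent observation):
  Cynomys: 0.28 × 0.29 × 0.82 × (1 − 0.12) = 0.058594
  Pachycetus: 0.33 × 0.13 × 0.10 × (1 − 0.07) = 0.0039897
  Juninella: 0.07 × 0.61 × 0.18 × (1 − 0.08) = 0.0070711
  Neodon: 0.25 × 0.26 × 0.53 × (1 − 0.39) = 0.021015
  Bellopus: 0.07 × 0.67 × 0.52 × (1 − 0.71) = 0.0070725
The unnormalized weights sum to 0.097742.
P(Cynomys | evidence) ≈ 0.058594 / 0.097742 ≈ 0.599
P(Pachycetus | evidence) ≈ 0.0039897 / 0.097742 ≈ 0.041
P(Juninella | evidence) ≈ 0.0070711 / 0.097742 ≈ 0.072
P(Neodon | evidence) ≈ 0.021015 / 0.097742 ≈ 0.215
P(Bellopus | evidence) ≈ 0.0070725 / 0.097742 ≈ 0.072
The largest is 0.599, so Cynomys is most probable.

Cynomys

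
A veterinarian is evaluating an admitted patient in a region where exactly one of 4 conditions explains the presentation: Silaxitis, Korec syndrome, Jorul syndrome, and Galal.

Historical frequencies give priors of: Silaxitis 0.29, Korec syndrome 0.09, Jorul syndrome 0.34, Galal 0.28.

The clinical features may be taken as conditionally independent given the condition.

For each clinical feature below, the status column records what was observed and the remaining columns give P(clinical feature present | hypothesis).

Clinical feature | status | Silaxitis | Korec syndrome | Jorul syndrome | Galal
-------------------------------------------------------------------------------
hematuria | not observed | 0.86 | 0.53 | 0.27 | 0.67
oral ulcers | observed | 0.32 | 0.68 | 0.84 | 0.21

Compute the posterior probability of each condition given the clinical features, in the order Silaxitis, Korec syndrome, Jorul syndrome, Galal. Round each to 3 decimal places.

Multiply each prior by the joint likelihood of the clinical feature pattern (using 1 − P(present | H) for each absent clinical feature):
  Silaxitis: 0.29 × (1 − 0.86) × 0.32 = 0.012992
  Korec syndrome: 0.09 × (1 − 0.53) × 0.68 = 0.028764
  Jorul syndrome: 0.34 × (1 − 0.27) × 0.84 = 0.20849
  Galal: 0.28 × (1 − 0.67) × 0.21 = 0.019404
The unnormalized weights sum to 0.26965.
P(Silaxitis | evidence) = 0.012992 / 0.26965 ≈ 0.048
P(Korec syndrome | evidence) = 0.028764 / 0.26965 ≈ 0.107
P(Jorul syndrome | evidence) = 0.20849 / 0.26965 ≈ 0.773
P(Galal | evidence) = 0.019404 / 0.26965 ≈ 0.072

0.048, 0.107, 0.773, 0.072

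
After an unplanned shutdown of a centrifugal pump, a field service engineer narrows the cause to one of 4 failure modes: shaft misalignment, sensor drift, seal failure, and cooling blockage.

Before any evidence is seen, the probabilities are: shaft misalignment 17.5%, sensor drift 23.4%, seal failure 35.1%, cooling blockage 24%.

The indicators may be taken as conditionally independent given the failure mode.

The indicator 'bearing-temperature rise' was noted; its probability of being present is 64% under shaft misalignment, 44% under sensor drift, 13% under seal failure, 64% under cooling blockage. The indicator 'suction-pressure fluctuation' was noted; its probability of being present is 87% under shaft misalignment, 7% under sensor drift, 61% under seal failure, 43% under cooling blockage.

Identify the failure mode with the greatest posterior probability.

By Bayes' rule with conditional independence, the unnormalized weight for each hypothesis is prior × ∏ likelihoods:
  shaft misalignment: 0.175 × 0.64 × 0.87 = 0.09744
  sensor drift: 0.234 × 0.44 × 0.07 = 0.0072072
  seal failure: 0.351 × 0.13 × 0.61 = 0.027834
  cooling blockage: 0.240 × 0.64 × 0.43 = 0.066048
Normalizing constant Z = 0.09744 + 0.0072072 + 0.027834 + 0.066048 = 0.19853.
P(shaft misalignment | evidence) ≈ 0.09744 / 0.19853 ≈ 0.491
P(sensor drift | evidence) ≈ 0.0072072 / 0.19853 ≈ 0.036
P(seal failure | evidence) ≈ 0.027834 / 0.19853 ≈ 0.140
P(cooling blockage | evidence) ≈ 0.066048 / 0.19853 ≈ 0.333
The largest is 0.491, so shaft misalignment is most probable.

shaft misalignment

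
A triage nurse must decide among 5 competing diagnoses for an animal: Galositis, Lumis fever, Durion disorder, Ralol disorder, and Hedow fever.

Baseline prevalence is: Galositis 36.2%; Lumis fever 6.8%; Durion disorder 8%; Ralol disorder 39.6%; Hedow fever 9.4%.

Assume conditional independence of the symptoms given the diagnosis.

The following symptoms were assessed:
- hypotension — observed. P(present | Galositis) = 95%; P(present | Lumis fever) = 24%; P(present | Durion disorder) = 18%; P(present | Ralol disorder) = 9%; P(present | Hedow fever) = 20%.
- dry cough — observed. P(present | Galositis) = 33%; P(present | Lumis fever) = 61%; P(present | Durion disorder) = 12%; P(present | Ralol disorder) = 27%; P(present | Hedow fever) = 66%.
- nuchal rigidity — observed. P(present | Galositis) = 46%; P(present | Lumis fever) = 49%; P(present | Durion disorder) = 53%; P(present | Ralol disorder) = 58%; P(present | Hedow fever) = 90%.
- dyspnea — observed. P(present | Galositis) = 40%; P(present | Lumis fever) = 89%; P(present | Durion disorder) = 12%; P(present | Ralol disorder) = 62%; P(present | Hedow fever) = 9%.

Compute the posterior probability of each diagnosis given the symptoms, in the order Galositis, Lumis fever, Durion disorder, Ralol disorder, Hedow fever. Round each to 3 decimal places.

By Bayes' rule with conditional independence, the unnormalized weight for each hypothesis is prior × ∏ likelihoods:
  Galositis: 0.362 × 0.95 × 0.33 × 0.46 × 0.40 = 0.020882
  Lumis fever: 0.068 × 0.24 × 0.61 × 0.49 × 0.89 = 0.0043415
  Durion disorder: 0.080 × 0.18 × 0.12 × 0.53 × 0.12 = 0.0001099
  Ralol disorder: 0.396 × 0.09 × 0.27 × 0.58 × 0.62 = 0.0034604
  Hedow fever: 0.094 × 0.20 × 0.66 × 0.90 × 0.09 = 0.001005
Marginal likelihood of the evidence = 0.029798.
P(Galositis | evidence) = 0.020882 / 0.029798 ≈ 0.701
P(Lumis fever | evidence) = 0.0043415 / 0.029798 ≈ 0.146
P(Durion disorder | evidence) = 0.0001099 / 0.029798 ≈ 0.004
P(Ralol disorder | evidence) = 0.0034604 / 0.029798 ≈ 0.116
P(Hedow fever | evidence) = 0.001005 / 0.029798 ≈ 0.034

0.701, 0.146, 0.004, 0.116, 0.034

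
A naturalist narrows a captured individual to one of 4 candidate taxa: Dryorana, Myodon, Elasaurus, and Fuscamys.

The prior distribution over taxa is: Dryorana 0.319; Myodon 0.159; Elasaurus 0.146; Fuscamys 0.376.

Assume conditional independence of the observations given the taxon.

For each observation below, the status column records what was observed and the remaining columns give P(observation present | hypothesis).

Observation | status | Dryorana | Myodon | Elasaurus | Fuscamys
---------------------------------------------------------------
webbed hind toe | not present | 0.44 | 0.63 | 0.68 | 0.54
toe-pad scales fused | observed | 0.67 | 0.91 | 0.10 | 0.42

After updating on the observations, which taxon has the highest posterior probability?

By Bayes' rule with conditional independence, the unnormalized weight for each hypothesis is prior × ∏ likelihoods (using 1 − P(present | H) for each absent observation):
  Dryorana: 0.319 × (1 − 0.44) × 0.67 = 0.11969
  Myodon: 0.159 × (1 − 0.63) × 0.91 = 0.053535
  Elasaurus: 0.146 × (1 − 0.68) × 0.10 = 0.004672
  Fuscamys: 0.376 × (1 − 0.54) × 0.42 = 0.072643
Marginal likelihood of the evidence = 0.25054.
P(Dryorana | evidence) ≈ 0.11969 / 0.25054 ≈ 0.478
P(Myodon | evidence) ≈ 0.053535 / 0.25054 ≈ 0.214
P(Elasaurus | evidence) ≈ 0.004672 / 0.25054 ≈ 0.019
P(Fuscamys | evidence) ≈ 0.072643 / 0.25054 ≈ 0.290
The largest is 0.478, so Dryorana is most probable.

Dryorana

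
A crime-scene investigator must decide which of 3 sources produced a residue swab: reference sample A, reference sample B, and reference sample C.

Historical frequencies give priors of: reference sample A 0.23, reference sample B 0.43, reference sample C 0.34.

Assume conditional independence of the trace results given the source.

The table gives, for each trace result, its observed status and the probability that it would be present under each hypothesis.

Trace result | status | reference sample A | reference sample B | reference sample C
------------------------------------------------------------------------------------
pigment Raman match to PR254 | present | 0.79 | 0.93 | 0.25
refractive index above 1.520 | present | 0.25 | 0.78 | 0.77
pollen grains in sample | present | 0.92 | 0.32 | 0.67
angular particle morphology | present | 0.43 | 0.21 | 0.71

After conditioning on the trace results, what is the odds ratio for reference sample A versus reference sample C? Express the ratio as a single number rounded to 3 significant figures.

0.577

Posterior odds equal prior odds times the likelihood ratio; only the two competing hypotheses matter.
  reference sample A: 0.23 × 0.79 × 0.25 × 0.92 × 0.43 = 0.01797
  reference sample C: 0.34 × 0.25 × 0.77 × 0.67 × 0.71 = 0.031135
Posterior odds = 0.01797 / 0.031135 ≈ 0.577.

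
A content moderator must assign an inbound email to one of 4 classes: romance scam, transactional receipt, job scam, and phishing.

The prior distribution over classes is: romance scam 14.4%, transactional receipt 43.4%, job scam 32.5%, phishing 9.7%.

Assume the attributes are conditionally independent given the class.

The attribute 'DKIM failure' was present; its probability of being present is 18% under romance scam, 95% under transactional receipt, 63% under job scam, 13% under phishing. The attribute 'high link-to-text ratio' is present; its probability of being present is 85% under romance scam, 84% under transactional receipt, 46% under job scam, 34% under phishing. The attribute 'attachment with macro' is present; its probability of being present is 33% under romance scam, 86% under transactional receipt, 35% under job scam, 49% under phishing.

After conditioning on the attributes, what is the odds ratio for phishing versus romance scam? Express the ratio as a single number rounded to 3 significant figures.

0.289

Posterior odds equal prior odds times the likelihood ratio; only the two competing hypotheses matter.
  phishing: 0.097 × 0.13 × 0.34 × 0.49 = 0.0021008
  romance scam: 0.144 × 0.18 × 0.85 × 0.33 = 0.0072706
Posterior odds = 0.0021008 / 0.0072706 ≈ 0.289.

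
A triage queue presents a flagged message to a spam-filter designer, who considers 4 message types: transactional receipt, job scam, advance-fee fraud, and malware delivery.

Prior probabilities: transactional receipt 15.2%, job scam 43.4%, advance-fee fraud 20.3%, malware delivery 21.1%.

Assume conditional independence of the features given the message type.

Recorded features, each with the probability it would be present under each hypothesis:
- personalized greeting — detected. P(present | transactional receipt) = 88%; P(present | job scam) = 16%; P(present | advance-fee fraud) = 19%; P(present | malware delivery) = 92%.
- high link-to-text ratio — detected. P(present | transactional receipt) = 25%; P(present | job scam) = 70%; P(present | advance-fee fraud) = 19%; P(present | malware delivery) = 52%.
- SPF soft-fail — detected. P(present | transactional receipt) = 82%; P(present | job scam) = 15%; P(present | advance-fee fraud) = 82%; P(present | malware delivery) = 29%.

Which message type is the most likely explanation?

By Bayes' rule with conditional independence, the unnormalized weight for each hypothesis is prior × ∏ likelihoods:
  transactional receipt: 0.152 × 0.88 × 0.25 × 0.82 = 0.027421
  job scam: 0.434 × 0.16 × 0.70 × 0.15 = 0.0072912
  advance-fee fraud: 0.203 × 0.19 × 0.19 × 0.82 = 0.0060092
  malware delivery: 0.211 × 0.92 × 0.52 × 0.29 = 0.029273
Marginal likelihood of the evidence = 0.069995.
P(transactional receipt | evidence) ≈ 0.027421 / 0.069995 ≈ 0.392
P(job scam | evidence) ≈ 0.0072912 / 0.069995 ≈ 0.104
P(advance-fee fraud | evidence) ≈ 0.0060092 / 0.069995 ≈ 0.086
P(malware delivery | evidence) ≈ 0.029273 / 0.069995 ≈ 0.418
The largest is 0.418, so malware delivery is most probable.

malware delivery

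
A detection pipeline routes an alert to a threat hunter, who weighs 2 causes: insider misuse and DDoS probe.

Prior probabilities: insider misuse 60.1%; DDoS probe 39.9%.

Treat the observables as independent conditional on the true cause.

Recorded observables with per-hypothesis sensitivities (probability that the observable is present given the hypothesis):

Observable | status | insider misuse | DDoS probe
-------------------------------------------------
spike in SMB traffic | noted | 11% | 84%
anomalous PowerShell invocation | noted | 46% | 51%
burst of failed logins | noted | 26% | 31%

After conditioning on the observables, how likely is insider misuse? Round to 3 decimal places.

0.130

Multiply each prior by the joint likelihood of the observable pattern:
  insider misuse: 0.601 × 0.11 × 0.46 × 0.26 = 0.0079068
  DDoS probe: 0.399 × 0.84 × 0.51 × 0.31 = 0.052989
Normalizing constant Z = 0.0079068 + 0.052989 = 0.060896.
P(insider misuse | evidence) = 0.0079068 / 0.060896 ≈ 0.130.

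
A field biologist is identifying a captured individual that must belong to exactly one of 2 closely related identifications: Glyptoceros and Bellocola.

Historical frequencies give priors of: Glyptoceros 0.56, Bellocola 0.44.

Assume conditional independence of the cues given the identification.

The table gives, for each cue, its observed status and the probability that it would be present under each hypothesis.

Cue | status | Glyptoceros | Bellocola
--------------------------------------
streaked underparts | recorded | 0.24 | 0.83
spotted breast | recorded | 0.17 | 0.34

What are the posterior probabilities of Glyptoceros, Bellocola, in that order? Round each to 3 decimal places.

0.155, 0.845

By Bayes' rule with conditional independence, the unnormalized weight for each hypothesis is prior × ∏ likelihoods:
  Glyptoceros: 0.56 × 0.24 × 0.17 = 0.022848
  Bellocola: 0.44 × 0.83 × 0.34 = 0.12417
Normalizing constant Z = 0.022848 + 0.12417 = 0.14702.
P(Glyptoceros | evidence) = 0.022848 / 0.14702 ≈ 0.155
P(Bellocola | evidence) = 0.12417 / 0.14702 ≈ 0.845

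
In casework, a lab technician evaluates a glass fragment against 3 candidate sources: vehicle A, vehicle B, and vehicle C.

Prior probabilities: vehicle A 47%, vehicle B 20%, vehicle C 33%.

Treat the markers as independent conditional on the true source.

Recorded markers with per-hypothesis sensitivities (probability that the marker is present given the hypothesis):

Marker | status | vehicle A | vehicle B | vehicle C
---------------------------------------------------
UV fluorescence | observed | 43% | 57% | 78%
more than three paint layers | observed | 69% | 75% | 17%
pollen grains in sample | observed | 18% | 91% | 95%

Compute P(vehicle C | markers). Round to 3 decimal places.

By Bayes' rule with conditional independence, the unnormalized weight for each hypothesis is prior × ∏ likelihoods:
  vehicle A: 0.47 × 0.43 × 0.69 × 0.18 = 0.025101
  vehicle B: 0.20 × 0.57 × 0.75 × 0.91 = 0.077805
  vehicle C: 0.33 × 0.78 × 0.17 × 0.95 = 0.04157
Marginal likelihood of the evidence = 0.14448.
P(vehicle C | evidence) = 0.04157 / 0.14448 ≈ 0.288.

0.288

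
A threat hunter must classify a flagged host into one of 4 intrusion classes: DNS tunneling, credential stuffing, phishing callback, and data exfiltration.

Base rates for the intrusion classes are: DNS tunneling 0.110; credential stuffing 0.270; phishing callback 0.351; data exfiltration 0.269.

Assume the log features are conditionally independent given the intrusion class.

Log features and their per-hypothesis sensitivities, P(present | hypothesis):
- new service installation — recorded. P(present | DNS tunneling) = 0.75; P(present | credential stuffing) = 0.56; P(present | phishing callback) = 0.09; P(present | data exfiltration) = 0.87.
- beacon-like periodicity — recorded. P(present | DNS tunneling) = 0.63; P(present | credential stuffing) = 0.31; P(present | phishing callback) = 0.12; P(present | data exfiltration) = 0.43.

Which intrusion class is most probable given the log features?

data exfiltration

Multiply each prior by the joint likelihood of the log feature pattern:
  DNS tunneling: 0.110 × 0.75 × 0.63 = 0.051975
  credential stuffing: 0.270 × 0.56 × 0.31 = 0.046872
  phishing callback: 0.351 × 0.09 × 0.12 = 0.0037908
  data exfiltration: 0.269 × 0.87 × 0.43 = 0.10063
The unnormalized weights sum to 0.20327.
P(DNS tunneling | evidence) ≈ 0.051975 / 0.20327 ≈ 0.256
P(credential stuffing | evidence) ≈ 0.046872 / 0.20327 ≈ 0.231
P(phishing callback | evidence) ≈ 0.0037908 / 0.20327 ≈ 0.019
P(data exfiltration | evidence) ≈ 0.10063 / 0.20327 ≈ 0.495
The largest is 0.495, so data exfiltration is most probable.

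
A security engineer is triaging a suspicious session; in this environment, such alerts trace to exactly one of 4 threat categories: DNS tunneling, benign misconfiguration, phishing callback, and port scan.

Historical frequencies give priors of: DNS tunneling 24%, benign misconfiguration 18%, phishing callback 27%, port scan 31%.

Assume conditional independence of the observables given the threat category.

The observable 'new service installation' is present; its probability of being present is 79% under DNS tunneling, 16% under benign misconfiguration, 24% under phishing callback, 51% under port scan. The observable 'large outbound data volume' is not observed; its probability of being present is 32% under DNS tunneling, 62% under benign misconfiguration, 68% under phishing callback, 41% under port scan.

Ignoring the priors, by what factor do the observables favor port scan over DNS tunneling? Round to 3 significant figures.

Take the product of per-observable likelihoods under each hypothesis (using 1 − P(present | H) for each absent observable), then divide.
  port scan: 0.51 × (1 − 0.41) = 0.3009
  DNS tunneling: 0.79 × (1 − 0.32) = 0.5372
Bayes factor = 0.3009 / 0.5372 ≈ 0.560

0.560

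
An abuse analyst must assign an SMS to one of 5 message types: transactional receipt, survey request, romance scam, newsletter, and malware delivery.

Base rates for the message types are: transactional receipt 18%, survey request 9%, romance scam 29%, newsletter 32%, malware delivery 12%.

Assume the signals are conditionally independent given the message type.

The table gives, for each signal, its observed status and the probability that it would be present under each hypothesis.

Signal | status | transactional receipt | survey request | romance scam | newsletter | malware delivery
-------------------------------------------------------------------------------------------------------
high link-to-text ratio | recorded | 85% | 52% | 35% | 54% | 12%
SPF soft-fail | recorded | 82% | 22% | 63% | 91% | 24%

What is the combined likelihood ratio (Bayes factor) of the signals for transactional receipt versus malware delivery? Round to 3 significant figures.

Take the product of per-signal likelihoods under each hypothesis, then divide.
  transactional receipt: 0.85 × 0.82 = 0.697
  malware delivery: 0.12 × 0.24 = 0.0288
Bayes factor = 0.697 / 0.0288 ≈ 24.2

24.2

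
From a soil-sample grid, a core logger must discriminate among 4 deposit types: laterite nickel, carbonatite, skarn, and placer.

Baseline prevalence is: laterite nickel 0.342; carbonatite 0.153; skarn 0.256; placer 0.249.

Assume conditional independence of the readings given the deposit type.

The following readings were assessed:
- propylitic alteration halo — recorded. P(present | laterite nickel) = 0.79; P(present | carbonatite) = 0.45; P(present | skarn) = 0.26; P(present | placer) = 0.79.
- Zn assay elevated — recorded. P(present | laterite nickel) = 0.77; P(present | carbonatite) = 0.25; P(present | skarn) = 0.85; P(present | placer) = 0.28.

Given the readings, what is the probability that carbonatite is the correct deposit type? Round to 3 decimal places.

For each hypothesis, the unnormalized posterior weight is prior × product of the reading likelihoods:
  laterite nickel: 0.342 × 0.79 × 0.77 = 0.20804
  carbonatite: 0.153 × 0.45 × 0.25 = 0.017212
  skarn: 0.256 × 0.26 × 0.85 = 0.056576
  placer: 0.249 × 0.79 × 0.28 = 0.055079
The unnormalized weights sum to 0.33691.
P(carbonatite | evidence) = 0.017212 / 0.33691 ≈ 0.051.

0.051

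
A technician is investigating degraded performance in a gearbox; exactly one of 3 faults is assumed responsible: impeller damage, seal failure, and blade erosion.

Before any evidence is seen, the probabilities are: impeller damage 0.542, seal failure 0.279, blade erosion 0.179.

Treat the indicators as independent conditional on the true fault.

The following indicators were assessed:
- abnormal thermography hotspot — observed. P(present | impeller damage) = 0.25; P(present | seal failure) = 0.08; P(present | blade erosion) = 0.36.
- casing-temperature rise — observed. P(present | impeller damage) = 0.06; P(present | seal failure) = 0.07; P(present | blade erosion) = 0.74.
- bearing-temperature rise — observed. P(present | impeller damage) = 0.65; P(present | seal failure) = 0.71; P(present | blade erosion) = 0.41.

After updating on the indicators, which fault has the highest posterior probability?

blade erosion

By Bayes' rule with conditional independence, the unnormalized weight for each hypothesis is prior × ∏ likelihoods:
  impeller damage: 0.542 × 0.25 × 0.06 × 0.65 = 0.0052845
  seal failure: 0.279 × 0.08 × 0.07 × 0.71 = 0.0011093
  blade erosion: 0.179 × 0.36 × 0.74 × 0.41 = 0.019551
Normalizing constant Z = 0.0052845 + 0.0011093 + 0.019551 = 0.025945.
P(impeller damage | evidence) ≈ 0.0052845 / 0.025945 ≈ 0.204
P(seal failure | evidence) ≈ 0.0011093 / 0.025945 ≈ 0.043
P(blade erosion | evidence) ≈ 0.019551 / 0.025945 ≈ 0.754
The largest is 0.754, so blade erosion is most probable.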